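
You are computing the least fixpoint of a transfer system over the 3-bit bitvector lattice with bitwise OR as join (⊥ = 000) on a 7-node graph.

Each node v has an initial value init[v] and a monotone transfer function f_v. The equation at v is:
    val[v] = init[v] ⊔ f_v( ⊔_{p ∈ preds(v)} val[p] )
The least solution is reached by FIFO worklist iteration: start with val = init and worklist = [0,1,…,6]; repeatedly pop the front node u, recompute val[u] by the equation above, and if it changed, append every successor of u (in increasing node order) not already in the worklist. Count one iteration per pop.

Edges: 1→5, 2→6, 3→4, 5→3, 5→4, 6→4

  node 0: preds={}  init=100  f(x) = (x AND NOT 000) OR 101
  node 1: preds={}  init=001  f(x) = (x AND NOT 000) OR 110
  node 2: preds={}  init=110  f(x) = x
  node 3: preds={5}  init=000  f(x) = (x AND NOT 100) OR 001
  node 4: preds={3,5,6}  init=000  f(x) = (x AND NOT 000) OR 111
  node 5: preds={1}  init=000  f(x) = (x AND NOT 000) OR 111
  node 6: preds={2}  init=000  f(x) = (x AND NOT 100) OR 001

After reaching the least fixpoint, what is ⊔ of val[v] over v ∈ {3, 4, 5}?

111

Iteration log — 9 steps:
  step 1. node 0  ⊔preds=000  new=101  old=100  +wl: 
  step 2. node 1  ⊔preds=000  new=111  old=001  +wl: 
  step 3. node 2  ⊔preds=000  new=110  stable
  step 4. node 3  ⊔preds=000  new=001  old=000  +wl: 
  step 5. node 4  ⊔preds=001  new=111  old=000  +wl: 
  step 6. node 5  ⊔preds=111  new=111  old=000  +wl: 3,4
  step 7. node 6  ⊔preds=110  new=011  old=000  +wl: 
  step 8. node 3  ⊔preds=111  new=011  old=001  +wl: 
  step 9. node 4  ⊔preds=111  new=111  stable

Least fixpoint reached:
  node 0: 101
  node 1: 111
  node 2: 110
  node 3: 011
  node 4: 111
  node 5: 111
  node 6: 011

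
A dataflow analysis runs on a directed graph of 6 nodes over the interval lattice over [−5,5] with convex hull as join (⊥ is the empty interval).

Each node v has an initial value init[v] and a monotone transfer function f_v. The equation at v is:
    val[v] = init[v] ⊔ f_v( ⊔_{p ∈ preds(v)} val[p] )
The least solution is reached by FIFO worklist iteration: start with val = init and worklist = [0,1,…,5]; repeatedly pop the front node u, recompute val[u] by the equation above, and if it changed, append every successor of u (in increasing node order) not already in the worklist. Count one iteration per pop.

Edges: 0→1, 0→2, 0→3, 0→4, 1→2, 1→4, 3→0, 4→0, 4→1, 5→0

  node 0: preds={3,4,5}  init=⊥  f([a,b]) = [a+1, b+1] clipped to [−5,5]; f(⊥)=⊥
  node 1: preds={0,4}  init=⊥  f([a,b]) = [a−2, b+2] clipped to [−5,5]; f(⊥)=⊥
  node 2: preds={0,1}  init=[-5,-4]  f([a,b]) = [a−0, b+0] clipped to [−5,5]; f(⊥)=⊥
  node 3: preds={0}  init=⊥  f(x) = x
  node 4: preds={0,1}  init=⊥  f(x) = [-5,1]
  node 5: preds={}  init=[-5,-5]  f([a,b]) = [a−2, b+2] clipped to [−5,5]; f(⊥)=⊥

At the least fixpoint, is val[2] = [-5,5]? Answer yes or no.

Worklist (27 pops):
  #1 pop 0: in=[-5,-5] → [-4,-4] (was ⊥); enqueue []
  #2 pop 1: in=[-4,-4] → [-5,-2] (was ⊥); enqueue []
  #3 pop 2: in=[-5,-2] → [-5,-2] (was [-5,-4]); enqueue []
  #4 pop 3: in=[-4,-4] → [-4,-4] (was ⊥); enqueue [0]
  #5 pop 4: in=[-5,-2] → [-5,1] (was ⊥); enqueue [1]
  #6 pop 5: in=⊥ → [-5,-5] (no change)
  #7 pop 0: in=[-5,1] → [-4,2] (was [-4,-4]); enqueue [2,3,4]
  #8 pop 1: in=[-5,2] → [-5,4] (was [-5,-2]); enqueue []
  #9 pop 2: in=[-5,4] → [-5,4] (was [-5,-2]); enqueue []
  #10 pop 3: in=[-4,2] → [-4,2] (was [-4,-4]); enqueue [0]
  #11 pop 4: in=[-5,4] → [-5,1] (no change)
  #12 pop 0: in=[-5,2] → [-4,3] (was [-4,2]); enqueue [1,2,3,4]
  #13 pop 1: in=[-5,3] → [-5,5] (was [-5,4]); enqueue []
  #14 pop 2: in=[-5,5] → [-5,5] (was [-5,4]); enqueue []
  #15 pop 3: in=[-4,3] → [-4,3] (was [-4,2]); enqueue [0]
  #16 pop 4: in=[-5,5] → [-5,1] (no change)
  #17 pop 0: in=[-5,3] → [-4,4] (was [-4,3]); enqueue [1,2,3,4]
  #18 pop 1: in=[-5,4] → [-5,5] (no change)
  #19 pop 2: in=[-5,5] → [-5,5] (no change)
  #20 pop 3: in=[-4,4] → [-4,4] (was [-4,3]); enqueue [0]
  #21 pop 4: in=[-5,5] → [-5,1] (no change)
  #22 pop 0: in=[-5,4] → [-4,5] (was [-4,4]); enqueue [1,2,3,4]
  #23 pop 1: in=[-5,5] → [-5,5] (no change)
  #24 pop 2: in=[-5,5] → [-5,5] (no change)
  #25 pop 3: in=[-4,5] → [-4,5] (was [-4,4]); enqueue [0]
  #26 pop 4: in=[-5,5] → [-5,1] (no change)
  #27 pop 0: in=[-5,5] → [-4,5] (no change)

Fixpoint:
  val[0] = [-4,5]
  val[1] = [-5,5]
  val[2] = [-5,5]
  val[3] = [-4,5]
  val[4] = [-5,1]
  val[5] = [-5,-5]

yes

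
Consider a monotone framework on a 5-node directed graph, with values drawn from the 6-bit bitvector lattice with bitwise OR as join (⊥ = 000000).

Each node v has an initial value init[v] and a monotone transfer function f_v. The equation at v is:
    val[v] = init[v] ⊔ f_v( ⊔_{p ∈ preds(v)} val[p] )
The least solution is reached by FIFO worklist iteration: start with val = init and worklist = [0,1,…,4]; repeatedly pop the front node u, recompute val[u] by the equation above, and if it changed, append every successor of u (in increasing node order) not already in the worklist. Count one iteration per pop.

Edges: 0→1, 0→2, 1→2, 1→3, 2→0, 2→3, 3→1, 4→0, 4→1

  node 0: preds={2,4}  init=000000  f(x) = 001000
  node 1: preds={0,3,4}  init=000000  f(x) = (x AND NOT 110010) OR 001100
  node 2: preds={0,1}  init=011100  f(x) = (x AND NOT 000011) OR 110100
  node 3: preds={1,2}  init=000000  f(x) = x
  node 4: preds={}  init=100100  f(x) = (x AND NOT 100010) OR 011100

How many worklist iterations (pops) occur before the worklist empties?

7

Trace (7 dequeues):
  [1] u=0 | in 111100 | out 001000 | prev 000000 | push {}
  [2] u=1 | in 101100 | out 001100 | prev 000000 | push {}
  [3] u=2 | in 001100 | out 111100 | prev 011100 | push {0}
  [4] u=3 | in 111100 | out 111100 | prev 000000 | push {1}
  [5] u=4 | in 000000 | out 111100 | prev 100100 | push {}
  [6] u=0 | in 111100 | out 001000 | ==
  [7] u=1 | in 111100 | out 001100 | ==

Converged values:
  [0] 001000
  [1] 001100
  [2] 111100
  [3] 111100
  [4] 111100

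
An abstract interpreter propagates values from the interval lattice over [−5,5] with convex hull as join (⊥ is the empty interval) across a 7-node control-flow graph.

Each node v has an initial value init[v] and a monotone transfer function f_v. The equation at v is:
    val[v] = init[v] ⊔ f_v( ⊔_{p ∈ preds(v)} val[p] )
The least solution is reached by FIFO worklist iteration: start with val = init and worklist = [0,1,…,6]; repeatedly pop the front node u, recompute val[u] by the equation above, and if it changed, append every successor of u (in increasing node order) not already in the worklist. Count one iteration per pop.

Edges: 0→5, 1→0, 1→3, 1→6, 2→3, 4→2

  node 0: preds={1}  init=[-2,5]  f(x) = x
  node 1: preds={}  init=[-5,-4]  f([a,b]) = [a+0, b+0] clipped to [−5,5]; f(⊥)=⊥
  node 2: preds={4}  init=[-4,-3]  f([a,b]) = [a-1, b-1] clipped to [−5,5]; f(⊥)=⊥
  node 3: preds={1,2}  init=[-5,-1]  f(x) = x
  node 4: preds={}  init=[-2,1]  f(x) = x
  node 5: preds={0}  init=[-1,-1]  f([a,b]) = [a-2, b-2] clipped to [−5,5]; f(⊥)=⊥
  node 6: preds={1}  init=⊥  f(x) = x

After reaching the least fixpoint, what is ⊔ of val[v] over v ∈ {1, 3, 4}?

[-5,1]

Iteration log — 7 steps:
  step 1. node 0  ⊔preds=[-5,-4]  new=[-5,5]  old=[-2,5]  +wl: 
  step 2. node 1  ⊔preds=⊥  new=[-5,-4]  stable
  step 3. node 2  ⊔preds=[-2,1]  new=[-4,0]  old=[-4,-3]  +wl: 
  step 4. node 3  ⊔preds=[-5,0]  new=[-5,0]  old=[-5,-1]  +wl: 
  step 5. node 4  ⊔preds=⊥  new=[-2,1]  stable
  step 6. node 5  ⊔preds=[-5,5]  new=[-5,3]  old=[-1,-1]  +wl: 
  step 7. node 6  ⊔preds=[-5,-4]  new=[-5,-4]  old=⊥  +wl: 

Least fixpoint reached:
  node 0: [-5,5]
  node 1: [-5,-4]
  node 2: [-4,0]
  node 3: [-5,0]
  node 4: [-2,1]
  node 5: [-5,3]
  node 6: [-5,-4]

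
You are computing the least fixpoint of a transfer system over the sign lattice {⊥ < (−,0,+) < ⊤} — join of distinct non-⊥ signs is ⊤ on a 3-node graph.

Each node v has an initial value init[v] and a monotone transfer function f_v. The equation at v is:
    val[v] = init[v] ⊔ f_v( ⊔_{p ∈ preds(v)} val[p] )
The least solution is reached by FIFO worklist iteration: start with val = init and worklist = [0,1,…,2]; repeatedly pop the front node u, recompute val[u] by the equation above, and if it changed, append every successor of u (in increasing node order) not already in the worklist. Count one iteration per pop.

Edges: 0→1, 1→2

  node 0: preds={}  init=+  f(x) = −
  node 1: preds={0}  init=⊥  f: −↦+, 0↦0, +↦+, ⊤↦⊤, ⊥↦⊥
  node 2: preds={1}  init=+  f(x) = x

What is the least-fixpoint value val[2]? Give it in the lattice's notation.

⊤

Worklist (3 pops):
  #1 pop 0: in=⊥ → ⊤ (was +); enqueue []
  #2 pop 1: in=⊤ → ⊤ (was ⊥); enqueue []
  #3 pop 2: in=⊤ → ⊤ (was +); enqueue []

Fixpoint:
  val[0] = ⊤
  val[1] = ⊤
  val[2] = ⊤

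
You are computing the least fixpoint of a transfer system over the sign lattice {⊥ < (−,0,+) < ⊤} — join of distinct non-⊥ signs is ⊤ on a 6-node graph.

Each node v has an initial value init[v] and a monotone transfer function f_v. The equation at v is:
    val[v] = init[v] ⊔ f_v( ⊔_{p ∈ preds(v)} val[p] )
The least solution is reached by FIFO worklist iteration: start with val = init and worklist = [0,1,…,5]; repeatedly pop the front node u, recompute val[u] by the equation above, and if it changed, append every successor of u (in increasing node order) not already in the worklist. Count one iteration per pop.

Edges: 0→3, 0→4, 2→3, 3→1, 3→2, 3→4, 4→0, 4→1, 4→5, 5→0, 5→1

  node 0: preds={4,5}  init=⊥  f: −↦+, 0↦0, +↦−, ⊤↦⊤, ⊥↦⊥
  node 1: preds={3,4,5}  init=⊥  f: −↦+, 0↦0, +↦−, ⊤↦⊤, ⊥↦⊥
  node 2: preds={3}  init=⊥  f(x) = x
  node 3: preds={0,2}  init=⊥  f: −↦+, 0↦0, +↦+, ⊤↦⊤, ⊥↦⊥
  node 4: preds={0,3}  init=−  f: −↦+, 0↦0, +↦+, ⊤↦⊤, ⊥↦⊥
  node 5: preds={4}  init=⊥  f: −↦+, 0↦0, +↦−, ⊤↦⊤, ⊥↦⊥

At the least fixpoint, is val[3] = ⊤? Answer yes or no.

yes

Trace (14 dequeues):
  [1] u=0 | in − | out + | prev ⊥ | push {}
  [2] u=1 | in − | out + | prev ⊥ | push {}
  [3] u=2 | in ⊥ | out ⊥ | ==
  [4] u=3 | in + | out + | prev ⊥ | push {1,2}
  [5] u=4 | in + | out ⊤ | prev − | push {0}
  [6] u=5 | in ⊤ | out ⊤ | prev ⊥ | push {}
  [7] u=1 | in ⊤ | out ⊤ | prev + | push {}
  [8] u=2 | in + | out + | prev ⊥ | push {3}
  [9] u=0 | in ⊤ | out ⊤ | prev + | push {4}
  [10] u=3 | in ⊤ | out ⊤ | prev + | push {1,2}
  [11] u=4 | in ⊤ | out ⊤ | ==
  [12] u=1 | in ⊤ | out ⊤ | ==
  [13] u=2 | in ⊤ | out ⊤ | prev + | push {3}
  [14] u=3 | in ⊤ | out ⊤ | ==

Converged values:
  [0] ⊤
  [1] ⊤
  [2] ⊤
  [3] ⊤
  [4] ⊤
  [5] ⊤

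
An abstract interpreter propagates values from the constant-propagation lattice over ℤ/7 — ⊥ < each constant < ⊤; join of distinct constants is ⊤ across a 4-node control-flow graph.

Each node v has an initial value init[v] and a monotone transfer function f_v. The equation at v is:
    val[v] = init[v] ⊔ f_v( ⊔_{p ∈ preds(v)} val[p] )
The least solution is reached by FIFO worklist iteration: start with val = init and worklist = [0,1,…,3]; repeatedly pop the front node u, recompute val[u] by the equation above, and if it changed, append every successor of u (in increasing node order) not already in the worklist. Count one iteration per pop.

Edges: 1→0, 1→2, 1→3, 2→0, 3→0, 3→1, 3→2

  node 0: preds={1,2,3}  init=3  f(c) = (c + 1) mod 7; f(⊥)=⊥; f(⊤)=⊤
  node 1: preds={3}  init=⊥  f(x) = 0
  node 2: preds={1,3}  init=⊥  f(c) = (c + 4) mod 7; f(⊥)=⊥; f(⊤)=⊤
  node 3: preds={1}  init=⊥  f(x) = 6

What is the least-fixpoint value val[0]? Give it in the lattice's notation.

⊤

Trace (8 dequeues):
  [1] u=0 | in ⊥ | out 3 | ==
  [2] u=1 | in ⊥ | out 0 | prev ⊥ | push {0}
  [3] u=2 | in 0 | out 4 | prev ⊥ | push {}
  [4] u=3 | in 0 | out 6 | prev ⊥ | push {1,2}
  [5] u=0 | in ⊤ | out ⊤ | prev 3 | push {}
  [6] u=1 | in 6 | out 0 | ==
  [7] u=2 | in ⊤ | out ⊤ | prev 4 | push {0}
  [8] u=0 | in ⊤ | out ⊤ | ==

Converged values:
  [0] ⊤
  [1] 0
  [2] ⊤
  [3] 6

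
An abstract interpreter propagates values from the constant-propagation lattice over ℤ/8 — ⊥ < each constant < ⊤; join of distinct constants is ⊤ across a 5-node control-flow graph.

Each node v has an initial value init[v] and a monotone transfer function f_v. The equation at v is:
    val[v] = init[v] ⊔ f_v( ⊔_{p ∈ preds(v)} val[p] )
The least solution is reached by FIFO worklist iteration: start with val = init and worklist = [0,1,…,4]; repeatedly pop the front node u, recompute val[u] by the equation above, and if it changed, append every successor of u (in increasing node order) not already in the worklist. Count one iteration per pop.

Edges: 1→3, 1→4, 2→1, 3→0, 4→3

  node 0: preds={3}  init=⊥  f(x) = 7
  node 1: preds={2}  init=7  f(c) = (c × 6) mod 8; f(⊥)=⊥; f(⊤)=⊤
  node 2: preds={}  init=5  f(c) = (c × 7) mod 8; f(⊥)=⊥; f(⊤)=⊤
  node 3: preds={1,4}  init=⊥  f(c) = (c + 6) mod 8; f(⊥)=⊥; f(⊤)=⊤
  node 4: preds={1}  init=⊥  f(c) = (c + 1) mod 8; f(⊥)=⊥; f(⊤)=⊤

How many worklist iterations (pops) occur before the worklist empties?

Iteration log — 7 steps:
  step 1. node 0  ⊔preds=⊥  new=7  old=⊥  +wl: 
  step 2. node 1  ⊔preds=5  new=⊤  old=7  +wl: 
  step 3. node 2  ⊔preds=⊥  new=5  stable
  step 4. node 3  ⊔preds=⊤  new=⊤  old=⊥  +wl: 0
  step 5. node 4  ⊔preds=⊤  new=⊤  old=⊥  +wl: 3
  step 6. node 0  ⊔preds=⊤  new=7  stable
  step 7. node 3  ⊔preds=⊤  new=⊤  stable

Least fixpoint reached:
  node 0: 7
  node 1: ⊤
  node 2: 5
  node 3: ⊤
  node 4: ⊤

7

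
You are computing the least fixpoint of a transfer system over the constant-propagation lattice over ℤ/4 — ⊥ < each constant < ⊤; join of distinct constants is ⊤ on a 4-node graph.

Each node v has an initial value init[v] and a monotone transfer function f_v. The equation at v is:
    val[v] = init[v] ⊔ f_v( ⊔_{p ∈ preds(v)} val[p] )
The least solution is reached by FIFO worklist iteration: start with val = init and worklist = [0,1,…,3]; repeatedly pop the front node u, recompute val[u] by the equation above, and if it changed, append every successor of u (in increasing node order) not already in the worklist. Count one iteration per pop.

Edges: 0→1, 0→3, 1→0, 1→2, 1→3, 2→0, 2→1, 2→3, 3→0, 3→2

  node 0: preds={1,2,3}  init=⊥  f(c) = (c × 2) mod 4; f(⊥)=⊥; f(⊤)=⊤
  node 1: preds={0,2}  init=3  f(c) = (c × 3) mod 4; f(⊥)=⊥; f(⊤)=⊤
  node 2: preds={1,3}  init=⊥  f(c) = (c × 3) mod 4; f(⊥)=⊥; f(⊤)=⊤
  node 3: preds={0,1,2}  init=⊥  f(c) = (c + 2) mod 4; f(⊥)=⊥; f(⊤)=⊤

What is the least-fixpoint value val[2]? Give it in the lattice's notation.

Iteration log — 8 steps:
  step 1. node 0  ⊔preds=3  new=2  old=⊥  +wl: 
  step 2. node 1  ⊔preds=2  new=⊤  old=3  +wl: 0
  step 3. node 2  ⊔preds=⊤  new=⊤  old=⊥  +wl: 1
  step 4. node 3  ⊔preds=⊤  new=⊤  old=⊥  +wl: 2
  step 5. node 0  ⊔preds=⊤  new=⊤  old=2  +wl: 3
  step 6. node 1  ⊔preds=⊤  new=⊤  stable
  step 7. node 2  ⊔preds=⊤  new=⊤  stable
  step 8. node 3  ⊔preds=⊤  new=⊤  stable

Least fixpoint reached:
  node 0: ⊤
  node 1: ⊤
  node 2: ⊤
  node 3: ⊤

⊤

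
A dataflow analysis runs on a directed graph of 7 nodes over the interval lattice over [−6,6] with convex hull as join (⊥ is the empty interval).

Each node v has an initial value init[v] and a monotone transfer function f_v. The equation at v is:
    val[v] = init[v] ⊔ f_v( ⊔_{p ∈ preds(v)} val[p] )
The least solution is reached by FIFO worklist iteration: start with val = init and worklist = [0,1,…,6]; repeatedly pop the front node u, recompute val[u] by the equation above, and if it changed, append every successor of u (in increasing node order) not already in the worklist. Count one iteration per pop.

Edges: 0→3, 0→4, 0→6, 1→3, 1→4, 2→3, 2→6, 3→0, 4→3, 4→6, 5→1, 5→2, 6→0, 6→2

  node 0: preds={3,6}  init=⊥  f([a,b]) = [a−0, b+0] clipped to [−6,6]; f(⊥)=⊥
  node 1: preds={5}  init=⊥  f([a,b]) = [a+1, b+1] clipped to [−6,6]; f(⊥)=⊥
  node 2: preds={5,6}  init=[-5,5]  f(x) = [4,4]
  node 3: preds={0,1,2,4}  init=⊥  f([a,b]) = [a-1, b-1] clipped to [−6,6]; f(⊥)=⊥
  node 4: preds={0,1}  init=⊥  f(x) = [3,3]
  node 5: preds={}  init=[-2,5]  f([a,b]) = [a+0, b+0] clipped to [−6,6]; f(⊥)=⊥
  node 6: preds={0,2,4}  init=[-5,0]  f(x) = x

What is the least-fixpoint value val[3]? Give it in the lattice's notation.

[-6,5]

Trace (14 dequeues):
  [1] u=0 | in [-5,0] | out [-5,0] | prev ⊥ | push {}
  [2] u=1 | in [-2,5] | out [-1,6] | prev ⊥ | push {}
  [3] u=2 | in [-5,5] | out [-5,5] | ==
  [4] u=3 | in [-5,6] | out [-6,5] | prev ⊥ | push {0}
  [5] u=4 | in [-5,6] | out [3,3] | prev ⊥ | push {3}
  [6] u=5 | in ⊥ | out [-2,5] | ==
  [7] u=6 | in [-5,5] | out [-5,5] | prev [-5,0] | push {2}
  [8] u=0 | in [-6,5] | out [-6,5] | prev [-5,0] | push {4,6}
  [9] u=3 | in [-6,6] | out [-6,5] | ==
  [10] u=2 | in [-5,5] | out [-5,5] | ==
  [11] u=4 | in [-6,6] | out [3,3] | ==
  [12] u=6 | in [-6,5] | out [-6,5] | prev [-5,5] | push {0,2}
  [13] u=0 | in [-6,5] | out [-6,5] | ==
  [14] u=2 | in [-6,5] | out [-5,5] | ==

Converged values:
  [0] [-6,5]
  [1] [-1,6]
  [2] [-5,5]
  [3] [-6,5]
  [4] [3,3]
  [5] [-2,5]
  [6] [-6,5]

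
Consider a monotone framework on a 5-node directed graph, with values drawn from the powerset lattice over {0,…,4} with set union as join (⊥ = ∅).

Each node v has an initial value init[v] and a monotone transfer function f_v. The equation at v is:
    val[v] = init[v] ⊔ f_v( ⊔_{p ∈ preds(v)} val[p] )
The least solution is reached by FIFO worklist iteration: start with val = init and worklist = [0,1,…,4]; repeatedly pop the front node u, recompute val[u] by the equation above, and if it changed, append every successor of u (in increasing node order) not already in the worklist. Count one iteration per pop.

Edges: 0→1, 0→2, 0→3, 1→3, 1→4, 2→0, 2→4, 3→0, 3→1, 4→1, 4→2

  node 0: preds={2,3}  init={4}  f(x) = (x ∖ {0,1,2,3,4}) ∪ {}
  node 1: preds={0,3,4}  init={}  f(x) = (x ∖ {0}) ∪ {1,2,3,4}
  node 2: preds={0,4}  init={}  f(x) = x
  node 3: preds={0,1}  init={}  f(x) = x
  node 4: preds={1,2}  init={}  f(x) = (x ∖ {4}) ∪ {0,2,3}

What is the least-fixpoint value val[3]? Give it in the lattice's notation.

{1,2,3,4}

Worklist (10 pops):
  #1 pop 0: in={} → {4} (no change)
  #2 pop 1: in={4} → {1,2,3,4} (was {}); enqueue []
  #3 pop 2: in={4} → {4} (was {}); enqueue [0]
  #4 pop 3: in={1,2,3,4} → {1,2,3,4} (was {}); enqueue [1]
  #5 pop 4: in={1,2,3,4} → {0,1,2,3} (was {}); enqueue [2]
  #6 pop 0: in={1,2,3,4} → {4} (no change)
  #7 pop 1: in={0,1,2,3,4} → {1,2,3,4} (no change)
  #8 pop 2: in={0,1,2,3,4} → {0,1,2,3,4} (was {4}); enqueue [0,4]
  #9 pop 0: in={0,1,2,3,4} → {4} (no change)
  #10 pop 4: in={0,1,2,3,4} → {0,1,2,3} (no change)

Fixpoint:
  val[0] = {4}
  val[1] = {1,2,3,4}
  val[2] = {0,1,2,3,4}
  val[3] = {1,2,3,4}
  val[4] = {0,1,2,3}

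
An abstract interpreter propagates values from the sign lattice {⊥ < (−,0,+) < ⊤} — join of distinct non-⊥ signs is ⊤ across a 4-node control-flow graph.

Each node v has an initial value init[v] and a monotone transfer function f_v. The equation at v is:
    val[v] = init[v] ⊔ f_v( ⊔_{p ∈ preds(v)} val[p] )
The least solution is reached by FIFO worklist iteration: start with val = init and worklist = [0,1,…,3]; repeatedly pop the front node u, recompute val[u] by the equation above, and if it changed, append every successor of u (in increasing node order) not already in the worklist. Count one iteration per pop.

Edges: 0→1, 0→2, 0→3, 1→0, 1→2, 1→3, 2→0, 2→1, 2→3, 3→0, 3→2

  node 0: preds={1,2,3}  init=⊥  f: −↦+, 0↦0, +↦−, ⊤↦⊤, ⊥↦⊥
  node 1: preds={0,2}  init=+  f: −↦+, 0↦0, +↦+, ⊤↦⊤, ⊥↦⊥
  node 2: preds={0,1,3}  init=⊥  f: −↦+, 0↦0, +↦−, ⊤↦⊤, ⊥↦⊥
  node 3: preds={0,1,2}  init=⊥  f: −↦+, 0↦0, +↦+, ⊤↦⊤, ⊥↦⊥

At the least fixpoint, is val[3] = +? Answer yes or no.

no

Iteration log — 9 steps:
  step 1. node 0  ⊔preds=+  new=−  old=⊥  +wl: 
  step 2. node 1  ⊔preds=−  new=+  stable
  step 3. node 2  ⊔preds=⊤  new=⊤  old=⊥  +wl: 0,1
  step 4. node 3  ⊔preds=⊤  new=⊤  old=⊥  +wl: 2
  step 5. node 0  ⊔preds=⊤  new=⊤  old=−  +wl: 3
  step 6. node 1  ⊔preds=⊤  new=⊤  old=+  +wl: 0
  step 7. node 2  ⊔preds=⊤  new=⊤  stable
  step 8. node 3  ⊔preds=⊤  new=⊤  stable
  step 9. node 0  ⊔preds=⊤  new=⊤  stable

Least fixpoint reached:
  node 0: ⊤
  node 1: ⊤
  node 2: ⊤
  node 3: ⊤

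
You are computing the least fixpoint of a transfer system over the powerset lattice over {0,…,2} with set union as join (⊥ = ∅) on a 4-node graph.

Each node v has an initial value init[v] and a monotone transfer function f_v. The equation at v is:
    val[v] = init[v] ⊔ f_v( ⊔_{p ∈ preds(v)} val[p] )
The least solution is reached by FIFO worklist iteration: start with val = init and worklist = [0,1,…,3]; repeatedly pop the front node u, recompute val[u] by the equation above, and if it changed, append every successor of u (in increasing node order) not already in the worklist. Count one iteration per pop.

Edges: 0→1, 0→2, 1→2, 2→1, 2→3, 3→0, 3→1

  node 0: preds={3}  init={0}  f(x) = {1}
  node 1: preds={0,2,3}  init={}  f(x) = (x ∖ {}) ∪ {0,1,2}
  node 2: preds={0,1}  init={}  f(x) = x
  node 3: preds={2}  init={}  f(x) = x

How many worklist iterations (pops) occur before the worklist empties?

Trace (6 dequeues):
  [1] u=0 | in {} | out {0,1} | prev {0} | push {}
  [2] u=1 | in {0,1} | out {0,1,2} | prev {} | push {}
  [3] u=2 | in {0,1,2} | out {0,1,2} | prev {} | push {1}
  [4] u=3 | in {0,1,2} | out {0,1,2} | prev {} | push {0}
  [5] u=1 | in {0,1,2} | out {0,1,2} | ==
  [6] u=0 | in {0,1,2} | out {0,1} | ==

Converged values:
  [0] {0,1}
  [1] {0,1,2}
  [2] {0,1,2}
  [3] {0,1,2}

6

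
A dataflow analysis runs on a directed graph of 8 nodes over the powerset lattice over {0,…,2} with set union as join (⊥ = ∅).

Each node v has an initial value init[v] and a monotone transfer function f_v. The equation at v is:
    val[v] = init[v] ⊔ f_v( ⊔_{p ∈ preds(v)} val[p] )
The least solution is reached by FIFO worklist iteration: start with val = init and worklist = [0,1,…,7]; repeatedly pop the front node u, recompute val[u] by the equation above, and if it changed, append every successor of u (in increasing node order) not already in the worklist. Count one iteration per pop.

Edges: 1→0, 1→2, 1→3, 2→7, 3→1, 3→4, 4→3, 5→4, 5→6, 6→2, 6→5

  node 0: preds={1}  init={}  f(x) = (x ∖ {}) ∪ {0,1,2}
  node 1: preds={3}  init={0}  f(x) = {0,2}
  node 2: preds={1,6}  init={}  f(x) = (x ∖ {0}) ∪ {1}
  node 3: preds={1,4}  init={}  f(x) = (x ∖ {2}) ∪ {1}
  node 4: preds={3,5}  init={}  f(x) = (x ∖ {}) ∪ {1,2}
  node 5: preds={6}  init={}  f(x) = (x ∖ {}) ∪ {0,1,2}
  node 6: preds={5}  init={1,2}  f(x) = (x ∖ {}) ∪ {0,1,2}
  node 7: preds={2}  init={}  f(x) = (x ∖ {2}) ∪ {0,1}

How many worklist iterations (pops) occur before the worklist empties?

14

Iteration log — 14 steps:
  step 1. node 0  ⊔preds={0}  new={0,1,2}  old={}  +wl: 
  step 2. node 1  ⊔preds={}  new={0,2}  old={0}  +wl: 0
  step 3. node 2  ⊔preds={0,1,2}  new={1,2}  old={}  +wl: 
  step 4. node 3  ⊔preds={0,2}  new={0,1}  old={}  +wl: 1
  step 5. node 4  ⊔preds={0,1}  new={0,1,2}  old={}  +wl: 3
  step 6. node 5  ⊔preds={1,2}  new={0,1,2}  old={}  +wl: 4
  step 7. node 6  ⊔preds={0,1,2}  new={0,1,2}  old={1,2}  +wl: 2,5
  step 8. node 7  ⊔preds={1,2}  new={0,1}  old={}  +wl: 
  step 9. node 0  ⊔preds={0,2}  new={0,1,2}  stable
  step 10. node 1  ⊔preds={0,1}  new={0,2}  stable
  step 11. node 3  ⊔preds={0,1,2}  new={0,1}  stable
  step 12. node 4  ⊔preds={0,1,2}  new={0,1,2}  stable
  step 13. node 2  ⊔preds={0,1,2}  new={1,2}  stable
  step 14. node 5  ⊔preds={0,1,2}  new={0,1,2}  stable

Least fixpoint reached:
  node 0: {0,1,2}
  node 1: {0,2}
  node 2: {1,2}
  node 3: {0,1}
  node 4: {0,1,2}
  node 5: {0,1,2}
  node 6: {0,1,2}
  node 7: {0,1}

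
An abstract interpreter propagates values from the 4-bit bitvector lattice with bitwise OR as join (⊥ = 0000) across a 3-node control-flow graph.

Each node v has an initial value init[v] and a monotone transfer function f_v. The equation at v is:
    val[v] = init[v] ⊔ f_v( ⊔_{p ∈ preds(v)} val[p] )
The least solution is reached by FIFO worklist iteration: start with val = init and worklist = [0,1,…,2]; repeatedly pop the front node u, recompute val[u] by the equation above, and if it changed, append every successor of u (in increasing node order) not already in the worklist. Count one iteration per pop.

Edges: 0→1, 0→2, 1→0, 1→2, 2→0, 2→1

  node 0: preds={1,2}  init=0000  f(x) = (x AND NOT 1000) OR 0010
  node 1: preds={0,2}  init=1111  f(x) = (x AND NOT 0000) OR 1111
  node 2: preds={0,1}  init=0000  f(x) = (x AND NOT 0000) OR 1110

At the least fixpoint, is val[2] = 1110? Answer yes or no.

Worklist (5 pops):
  #1 pop 0: in=1111 → 0111 (was 0000); enqueue []
  #2 pop 1: in=0111 → 1111 (no change)
  #3 pop 2: in=1111 → 1111 (was 0000); enqueue [0,1]
  #4 pop 0: in=1111 → 0111 (no change)
  #5 pop 1: in=1111 → 1111 (no change)

Fixpoint:
  val[0] = 0111
  val[1] = 1111
  val[2] = 1111

no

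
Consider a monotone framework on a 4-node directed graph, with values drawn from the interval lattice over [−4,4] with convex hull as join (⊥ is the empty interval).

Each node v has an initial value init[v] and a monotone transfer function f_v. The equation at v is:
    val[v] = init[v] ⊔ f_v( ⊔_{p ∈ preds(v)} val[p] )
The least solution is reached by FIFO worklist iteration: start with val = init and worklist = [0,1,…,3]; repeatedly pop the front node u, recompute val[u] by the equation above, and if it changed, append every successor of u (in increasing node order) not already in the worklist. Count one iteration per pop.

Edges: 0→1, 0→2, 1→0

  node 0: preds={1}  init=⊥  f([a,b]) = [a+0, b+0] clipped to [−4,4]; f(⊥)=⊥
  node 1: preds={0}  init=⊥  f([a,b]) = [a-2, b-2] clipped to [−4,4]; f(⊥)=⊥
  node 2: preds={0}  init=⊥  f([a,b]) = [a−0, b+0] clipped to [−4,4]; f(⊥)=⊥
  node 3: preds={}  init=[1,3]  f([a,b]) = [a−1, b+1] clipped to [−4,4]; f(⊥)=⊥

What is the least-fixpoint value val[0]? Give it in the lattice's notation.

Iteration log — 4 steps:
  step 1. node 0  ⊔preds=⊥  new=⊥  stable
  step 2. node 1  ⊔preds=⊥  new=⊥  stable
  step 3. node 2  ⊔preds=⊥  new=⊥  stable
  step 4. node 3  ⊔preds=⊥  new=[1,3]  stable

Least fixpoint reached:
  node 0: ⊥
  node 1: ⊥
  node 2: ⊥
  node 3: [1,3]

⊥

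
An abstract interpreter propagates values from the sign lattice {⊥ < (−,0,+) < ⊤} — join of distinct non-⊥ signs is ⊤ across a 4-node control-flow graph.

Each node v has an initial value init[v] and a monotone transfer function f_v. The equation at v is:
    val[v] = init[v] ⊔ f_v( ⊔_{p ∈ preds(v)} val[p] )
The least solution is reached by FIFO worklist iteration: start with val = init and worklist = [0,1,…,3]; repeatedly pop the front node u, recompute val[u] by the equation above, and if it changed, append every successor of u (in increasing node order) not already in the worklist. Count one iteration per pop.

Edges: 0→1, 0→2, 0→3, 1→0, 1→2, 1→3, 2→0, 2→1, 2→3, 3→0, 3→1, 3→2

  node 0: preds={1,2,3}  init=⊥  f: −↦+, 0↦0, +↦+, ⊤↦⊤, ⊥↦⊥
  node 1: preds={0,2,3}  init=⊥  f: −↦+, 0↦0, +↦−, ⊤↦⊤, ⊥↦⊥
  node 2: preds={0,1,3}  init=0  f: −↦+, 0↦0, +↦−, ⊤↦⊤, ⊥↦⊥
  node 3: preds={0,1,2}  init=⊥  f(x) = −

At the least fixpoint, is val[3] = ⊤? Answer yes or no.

Iteration log — 10 steps:
  step 1. node 0  ⊔preds=0  new=0  old=⊥  +wl: 
  step 2. node 1  ⊔preds=0  new=0  old=⊥  +wl: 0
  step 3. node 2  ⊔preds=0  new=0  stable
  step 4. node 3  ⊔preds=0  new=−  old=⊥  +wl: 1,2
  step 5. node 0  ⊔preds=⊤  new=⊤  old=0  +wl: 3
  step 6. node 1  ⊔preds=⊤  new=⊤  old=0  +wl: 0
  step 7. node 2  ⊔preds=⊤  new=⊤  old=0  +wl: 1
  step 8. node 3  ⊔preds=⊤  new=−  stable
  step 9. node 0  ⊔preds=⊤  new=⊤  stable
  step 10. node 1  ⊔preds=⊤  new=⊤  stable

Least fixpoint reached:
  node 0: ⊤
  node 1: ⊤
  node 2: ⊤
  node 3: −

no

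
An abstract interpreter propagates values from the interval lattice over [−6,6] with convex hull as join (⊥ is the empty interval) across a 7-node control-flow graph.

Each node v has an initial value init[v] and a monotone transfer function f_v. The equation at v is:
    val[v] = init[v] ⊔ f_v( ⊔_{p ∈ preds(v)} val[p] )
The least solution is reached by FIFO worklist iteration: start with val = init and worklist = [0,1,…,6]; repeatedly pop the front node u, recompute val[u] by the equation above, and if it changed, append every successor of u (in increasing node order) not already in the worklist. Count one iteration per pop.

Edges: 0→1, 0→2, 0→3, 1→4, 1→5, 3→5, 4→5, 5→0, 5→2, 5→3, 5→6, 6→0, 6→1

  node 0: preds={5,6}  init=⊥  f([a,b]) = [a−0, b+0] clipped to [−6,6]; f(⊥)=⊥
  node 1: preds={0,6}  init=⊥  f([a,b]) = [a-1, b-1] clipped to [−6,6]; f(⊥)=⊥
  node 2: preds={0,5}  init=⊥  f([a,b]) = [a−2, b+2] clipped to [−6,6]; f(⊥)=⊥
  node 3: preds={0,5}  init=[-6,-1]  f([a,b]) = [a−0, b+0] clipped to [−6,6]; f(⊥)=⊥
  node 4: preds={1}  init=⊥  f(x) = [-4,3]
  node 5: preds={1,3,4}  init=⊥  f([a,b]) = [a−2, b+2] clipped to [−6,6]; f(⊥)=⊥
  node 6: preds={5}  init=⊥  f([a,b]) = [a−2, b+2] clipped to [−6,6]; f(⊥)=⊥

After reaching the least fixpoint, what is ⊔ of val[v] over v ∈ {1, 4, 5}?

Trace (17 dequeues):
  [1] u=0 | in ⊥ | out ⊥ | ==
  [2] u=1 | in ⊥ | out ⊥ | ==
  [3] u=2 | in ⊥ | out ⊥ | ==
  [4] u=3 | in ⊥ | out [-6,-1] | ==
  [5] u=4 | in ⊥ | out [-4,3] | prev ⊥ | push {}
  [6] u=5 | in [-6,3] | out [-6,5] | prev ⊥ | push {0,2,3}
  [7] u=6 | in [-6,5] | out [-6,6] | prev ⊥ | push {1}
  [8] u=0 | in [-6,6] | out [-6,6] | prev ⊥ | push {}
  [9] u=2 | in [-6,6] | out [-6,6] | prev ⊥ | push {}
  [10] u=3 | in [-6,6] | out [-6,6] | prev [-6,-1] | push {5}
  [11] u=1 | in [-6,6] | out [-6,5] | prev ⊥ | push {4}
  [12] u=5 | in [-6,6] | out [-6,6] | prev [-6,5] | push {0,2,3,6}
  [13] u=4 | in [-6,5] | out [-4,3] | ==
  [14] u=0 | in [-6,6] | out [-6,6] | ==
  [15] u=2 | in [-6,6] | out [-6,6] | ==
  [16] u=3 | in [-6,6] | out [-6,6] | ==
  [17] u=6 | in [-6,6] | out [-6,6] | ==

Converged values:
  [0] [-6,6]
  [1] [-6,5]
  [2] [-6,6]
  [3] [-6,6]
  [4] [-4,3]
  [5] [-6,6]
  [6] [-6,6]

[-6,6]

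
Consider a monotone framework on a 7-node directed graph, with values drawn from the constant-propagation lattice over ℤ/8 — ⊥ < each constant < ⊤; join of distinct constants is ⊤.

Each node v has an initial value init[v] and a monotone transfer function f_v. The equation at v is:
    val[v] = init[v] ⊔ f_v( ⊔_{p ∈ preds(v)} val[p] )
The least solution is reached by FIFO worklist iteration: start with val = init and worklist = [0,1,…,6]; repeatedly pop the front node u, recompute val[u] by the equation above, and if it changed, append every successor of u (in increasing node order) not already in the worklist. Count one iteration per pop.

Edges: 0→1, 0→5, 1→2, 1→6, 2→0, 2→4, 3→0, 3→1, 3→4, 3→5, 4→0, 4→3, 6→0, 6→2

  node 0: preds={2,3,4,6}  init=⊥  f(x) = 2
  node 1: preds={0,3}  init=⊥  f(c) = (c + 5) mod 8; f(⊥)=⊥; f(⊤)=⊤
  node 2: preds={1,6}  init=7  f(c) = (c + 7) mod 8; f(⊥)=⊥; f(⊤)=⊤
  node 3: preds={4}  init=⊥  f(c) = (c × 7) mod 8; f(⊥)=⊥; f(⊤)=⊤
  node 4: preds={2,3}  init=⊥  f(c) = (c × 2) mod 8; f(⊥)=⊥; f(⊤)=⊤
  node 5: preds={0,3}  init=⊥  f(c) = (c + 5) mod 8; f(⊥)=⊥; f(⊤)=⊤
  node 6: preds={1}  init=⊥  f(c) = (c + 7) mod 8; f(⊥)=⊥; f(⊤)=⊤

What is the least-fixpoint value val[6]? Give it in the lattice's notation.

⊤

Trace (18 dequeues):
  [1] u=0 | in 7 | out 2 | prev ⊥ | push {}
  [2] u=1 | in 2 | out 7 | prev ⊥ | push {}
  [3] u=2 | in 7 | out ⊤ | prev 7 | push {0}
  [4] u=3 | in ⊥ | out ⊥ | ==
  [5] u=4 | in ⊤ | out ⊤ | prev ⊥ | push {3}
  [6] u=5 | in 2 | out 7 | prev ⊥ | push {}
  [7] u=6 | in 7 | out 6 | prev ⊥ | push {2}
  [8] u=0 | in ⊤ | out 2 | ==
  [9] u=3 | in ⊤ | out ⊤ | prev ⊥ | push {0,1,4,5}
  [10] u=2 | in ⊤ | out ⊤ | ==
  [11] u=0 | in ⊤ | out 2 | ==
  [12] u=1 | in ⊤ | out ⊤ | prev 7 | push {2,6}
  [13] u=4 | in ⊤ | out ⊤ | ==
  [14] u=5 | in ⊤ | out ⊤ | prev 7 | push {}
  [15] u=2 | in ⊤ | out ⊤ | ==
  [16] u=6 | in ⊤ | out ⊤ | prev 6 | push {0,2}
  [17] u=0 | in ⊤ | out 2 | ==
  [18] u=2 | in ⊤ | out ⊤ | ==

Converged values:
  [0] 2
  [1] ⊤
  [2] ⊤
  [3] ⊤
  [4] ⊤
  [5] ⊤
  [6] ⊤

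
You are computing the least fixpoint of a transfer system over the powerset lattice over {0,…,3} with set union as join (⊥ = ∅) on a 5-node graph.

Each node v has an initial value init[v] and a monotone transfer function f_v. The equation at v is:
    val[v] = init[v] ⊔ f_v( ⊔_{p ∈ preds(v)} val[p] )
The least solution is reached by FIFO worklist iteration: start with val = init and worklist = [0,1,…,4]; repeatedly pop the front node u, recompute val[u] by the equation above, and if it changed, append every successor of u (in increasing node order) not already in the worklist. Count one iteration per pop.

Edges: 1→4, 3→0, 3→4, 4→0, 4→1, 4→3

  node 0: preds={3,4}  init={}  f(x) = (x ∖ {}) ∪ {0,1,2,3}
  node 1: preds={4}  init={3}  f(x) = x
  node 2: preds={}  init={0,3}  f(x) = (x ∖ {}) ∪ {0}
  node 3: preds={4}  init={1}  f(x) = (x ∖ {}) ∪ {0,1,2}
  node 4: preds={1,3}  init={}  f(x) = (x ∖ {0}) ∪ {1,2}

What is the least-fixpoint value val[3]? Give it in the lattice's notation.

{0,1,2,3}

Worklist (10 pops):
  #1 pop 0: in={1} → {0,1,2,3} (was {}); enqueue []
  #2 pop 1: in={} → {3} (no change)
  #3 pop 2: in={} → {0,3} (no change)
  #4 pop 3: in={} → {0,1,2} (was {1}); enqueue [0]
  #5 pop 4: in={0,1,2,3} → {1,2,3} (was {}); enqueue [1,3]
  #6 pop 0: in={0,1,2,3} → {0,1,2,3} (no change)
  #7 pop 1: in={1,2,3} → {1,2,3} (was {3}); enqueue [4]
  #8 pop 3: in={1,2,3} → {0,1,2,3} (was {0,1,2}); enqueue [0]
  #9 pop 4: in={0,1,2,3} → {1,2,3} (no change)
  #10 pop 0: in={0,1,2,3} → {0,1,2,3} (no change)

Fixpoint:
  val[0] = {0,1,2,3}
  val[1] = {1,2,3}
  val[2] = {0,3}
  val[3] = {0,1,2,3}
  val[4] = {1,2,3}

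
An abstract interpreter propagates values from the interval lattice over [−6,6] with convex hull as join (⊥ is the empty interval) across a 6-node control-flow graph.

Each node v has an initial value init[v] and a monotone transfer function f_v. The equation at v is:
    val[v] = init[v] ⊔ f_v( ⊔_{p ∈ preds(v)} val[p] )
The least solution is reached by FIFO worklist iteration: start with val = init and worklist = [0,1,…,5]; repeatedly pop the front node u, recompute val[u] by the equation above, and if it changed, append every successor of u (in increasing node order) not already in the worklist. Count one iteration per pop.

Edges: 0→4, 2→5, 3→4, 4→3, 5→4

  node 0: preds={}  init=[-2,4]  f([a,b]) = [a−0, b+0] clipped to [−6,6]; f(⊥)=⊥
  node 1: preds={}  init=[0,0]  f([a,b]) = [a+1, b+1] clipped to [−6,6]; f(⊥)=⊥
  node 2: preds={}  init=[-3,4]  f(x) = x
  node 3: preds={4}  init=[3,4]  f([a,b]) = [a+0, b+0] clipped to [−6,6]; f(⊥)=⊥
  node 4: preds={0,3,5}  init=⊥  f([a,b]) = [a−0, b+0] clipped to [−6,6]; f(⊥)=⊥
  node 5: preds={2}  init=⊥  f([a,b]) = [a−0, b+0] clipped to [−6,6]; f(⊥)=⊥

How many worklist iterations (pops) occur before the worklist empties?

10

Iteration log — 10 steps:
  step 1. node 0  ⊔preds=⊥  new=[-2,4]  stable
  step 2. node 1  ⊔preds=⊥  new=[0,0]  stable
  step 3. node 2  ⊔preds=⊥  new=[-3,4]  stable
  step 4. node 3  ⊔preds=⊥  new=[3,4]  stable
  step 5. node 4  ⊔preds=[-2,4]  new=[-2,4]  old=⊥  +wl: 3
  step 6. node 5  ⊔preds=[-3,4]  new=[-3,4]  old=⊥  +wl: 4
  step 7. node 3  ⊔preds=[-2,4]  new=[-2,4]  old=[3,4]  +wl: 
  step 8. node 4  ⊔preds=[-3,4]  new=[-3,4]  old=[-2,4]  +wl: 3
  step 9. node 3  ⊔preds=[-3,4]  new=[-3,4]  old=[-2,4]  +wl: 4
  step 10. node 4  ⊔preds=[-3,4]  new=[-3,4]  stable

Least fixpoint reached:
  node 0: [-2,4]
  node 1: [0,0]
  node 2: [-3,4]
  node 3: [-3,4]
  node 4: [-3,4]
  node 5: [-3,4]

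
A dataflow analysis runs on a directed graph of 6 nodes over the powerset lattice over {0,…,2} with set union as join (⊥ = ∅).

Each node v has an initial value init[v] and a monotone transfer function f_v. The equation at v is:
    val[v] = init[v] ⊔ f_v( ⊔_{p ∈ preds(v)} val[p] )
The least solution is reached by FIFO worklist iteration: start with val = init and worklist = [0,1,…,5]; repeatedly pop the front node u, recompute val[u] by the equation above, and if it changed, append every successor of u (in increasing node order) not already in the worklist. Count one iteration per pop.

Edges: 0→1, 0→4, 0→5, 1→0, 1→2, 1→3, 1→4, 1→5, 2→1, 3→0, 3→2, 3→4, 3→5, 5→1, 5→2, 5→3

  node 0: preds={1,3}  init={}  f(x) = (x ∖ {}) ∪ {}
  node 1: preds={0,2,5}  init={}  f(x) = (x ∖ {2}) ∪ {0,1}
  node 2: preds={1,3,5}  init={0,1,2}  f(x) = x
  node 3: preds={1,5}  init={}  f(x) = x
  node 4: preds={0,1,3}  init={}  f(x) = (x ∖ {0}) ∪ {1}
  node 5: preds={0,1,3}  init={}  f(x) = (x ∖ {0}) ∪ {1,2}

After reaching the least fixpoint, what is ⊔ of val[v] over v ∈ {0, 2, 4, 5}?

{0,1,2}

Trace (17 dequeues):
  [1] u=0 | in {} | out {} | ==
  [2] u=1 | in {0,1,2} | out {0,1} | prev {} | push {0}
  [3] u=2 | in {0,1} | out {0,1,2} | ==
  [4] u=3 | in {0,1} | out {0,1} | prev {} | push {2}
  [5] u=4 | in {0,1} | out {1} | prev {} | push {}
  [6] u=5 | in {0,1} | out {1,2} | prev {} | push {1,3}
  [7] u=0 | in {0,1} | out {0,1} | prev {} | push {4,5}
  [8] u=2 | in {0,1,2} | out {0,1,2} | ==
  [9] u=1 | in {0,1,2} | out {0,1} | ==
  [10] u=3 | in {0,1,2} | out {0,1,2} | prev {0,1} | push {0,2}
  [11] u=4 | in {0,1,2} | out {1,2} | prev {1} | push {}
  [12] u=5 | in {0,1,2} | out {1,2} | ==
  [13] u=0 | in {0,1,2} | out {0,1,2} | prev {0,1} | push {1,4,5}
  [14] u=2 | in {0,1,2} | out {0,1,2} | ==
  [15] u=1 | in {0,1,2} | out {0,1} | ==
  [16] u=4 | in {0,1,2} | out {1,2} | ==
  [17] u=5 | in {0,1,2} | out {1,2} | ==

Converged values:
  [0] {0,1,2}
  [1] {0,1}
  [2] {0,1,2}
  [3] {0,1,2}
  [4] {1,2}
  [5] {1,2}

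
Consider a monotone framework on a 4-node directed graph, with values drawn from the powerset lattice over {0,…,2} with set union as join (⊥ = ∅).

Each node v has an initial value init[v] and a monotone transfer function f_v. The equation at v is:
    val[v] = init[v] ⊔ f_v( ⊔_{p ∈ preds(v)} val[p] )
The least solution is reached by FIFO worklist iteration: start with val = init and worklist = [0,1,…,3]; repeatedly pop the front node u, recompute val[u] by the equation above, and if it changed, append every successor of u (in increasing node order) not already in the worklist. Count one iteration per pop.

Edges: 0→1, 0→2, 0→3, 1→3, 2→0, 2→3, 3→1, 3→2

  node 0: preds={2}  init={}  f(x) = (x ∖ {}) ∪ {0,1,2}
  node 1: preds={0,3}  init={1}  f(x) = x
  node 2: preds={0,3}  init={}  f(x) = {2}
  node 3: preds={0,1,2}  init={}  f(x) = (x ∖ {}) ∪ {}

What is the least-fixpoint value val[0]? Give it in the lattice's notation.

{0,1,2}

Trace (7 dequeues):
  [1] u=0 | in {} | out {0,1,2} | prev {} | push {}
  [2] u=1 | in {0,1,2} | out {0,1,2} | prev {1} | push {}
  [3] u=2 | in {0,1,2} | out {2} | prev {} | push {0}
  [4] u=3 | in {0,1,2} | out {0,1,2} | prev {} | push {1,2}
  [5] u=0 | in {2} | out {0,1,2} | ==
  [6] u=1 | in {0,1,2} | out {0,1,2} | ==
  [7] u=2 | in {0,1,2} | out {2} | ==

Converged values:
  [0] {0,1,2}
  [1] {0,1,2}
  [2] {2}
  [3] {0,1,2}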